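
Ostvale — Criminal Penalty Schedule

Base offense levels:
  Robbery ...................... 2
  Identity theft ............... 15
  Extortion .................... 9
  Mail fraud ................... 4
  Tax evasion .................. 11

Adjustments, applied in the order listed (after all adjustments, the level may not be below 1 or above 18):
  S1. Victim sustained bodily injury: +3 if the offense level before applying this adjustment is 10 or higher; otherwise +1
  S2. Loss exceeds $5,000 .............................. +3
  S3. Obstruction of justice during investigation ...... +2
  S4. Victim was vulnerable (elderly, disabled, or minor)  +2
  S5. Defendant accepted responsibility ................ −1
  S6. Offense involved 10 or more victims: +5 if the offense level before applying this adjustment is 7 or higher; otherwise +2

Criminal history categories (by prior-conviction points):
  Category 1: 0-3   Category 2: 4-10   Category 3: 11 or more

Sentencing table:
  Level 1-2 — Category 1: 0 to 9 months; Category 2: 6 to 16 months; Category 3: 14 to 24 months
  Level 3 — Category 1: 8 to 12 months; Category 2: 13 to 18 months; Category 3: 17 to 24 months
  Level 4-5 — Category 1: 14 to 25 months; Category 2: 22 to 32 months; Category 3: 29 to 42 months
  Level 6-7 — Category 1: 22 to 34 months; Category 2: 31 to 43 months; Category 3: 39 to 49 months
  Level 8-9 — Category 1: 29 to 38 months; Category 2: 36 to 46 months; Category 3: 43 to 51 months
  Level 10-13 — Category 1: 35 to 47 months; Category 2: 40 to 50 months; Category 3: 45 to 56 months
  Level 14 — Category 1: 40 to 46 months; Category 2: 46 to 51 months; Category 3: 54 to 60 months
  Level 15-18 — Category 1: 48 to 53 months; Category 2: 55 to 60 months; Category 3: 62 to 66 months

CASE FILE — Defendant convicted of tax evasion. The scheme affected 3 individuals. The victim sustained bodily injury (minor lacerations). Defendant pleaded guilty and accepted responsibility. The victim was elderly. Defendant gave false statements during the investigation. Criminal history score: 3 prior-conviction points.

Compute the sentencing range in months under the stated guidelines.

Base offense level for tax evasion: 11.
S1 applies (level before this adjustment is 11 ≥ 10, so +3): 11 + 3 = 14.
S3 applies: 14 + 2 = 16.
S4 applies: 16 + 2 = 18.
S5 applies: 18 − 1 = 17.
Final offense level: 17.
Criminal history: 3 prior points → Category 1 (0-3).
Level 17 falls in the 15-18 band.
Grid: Level 15-18 × Category 1 = 48-53 months.

48-53 months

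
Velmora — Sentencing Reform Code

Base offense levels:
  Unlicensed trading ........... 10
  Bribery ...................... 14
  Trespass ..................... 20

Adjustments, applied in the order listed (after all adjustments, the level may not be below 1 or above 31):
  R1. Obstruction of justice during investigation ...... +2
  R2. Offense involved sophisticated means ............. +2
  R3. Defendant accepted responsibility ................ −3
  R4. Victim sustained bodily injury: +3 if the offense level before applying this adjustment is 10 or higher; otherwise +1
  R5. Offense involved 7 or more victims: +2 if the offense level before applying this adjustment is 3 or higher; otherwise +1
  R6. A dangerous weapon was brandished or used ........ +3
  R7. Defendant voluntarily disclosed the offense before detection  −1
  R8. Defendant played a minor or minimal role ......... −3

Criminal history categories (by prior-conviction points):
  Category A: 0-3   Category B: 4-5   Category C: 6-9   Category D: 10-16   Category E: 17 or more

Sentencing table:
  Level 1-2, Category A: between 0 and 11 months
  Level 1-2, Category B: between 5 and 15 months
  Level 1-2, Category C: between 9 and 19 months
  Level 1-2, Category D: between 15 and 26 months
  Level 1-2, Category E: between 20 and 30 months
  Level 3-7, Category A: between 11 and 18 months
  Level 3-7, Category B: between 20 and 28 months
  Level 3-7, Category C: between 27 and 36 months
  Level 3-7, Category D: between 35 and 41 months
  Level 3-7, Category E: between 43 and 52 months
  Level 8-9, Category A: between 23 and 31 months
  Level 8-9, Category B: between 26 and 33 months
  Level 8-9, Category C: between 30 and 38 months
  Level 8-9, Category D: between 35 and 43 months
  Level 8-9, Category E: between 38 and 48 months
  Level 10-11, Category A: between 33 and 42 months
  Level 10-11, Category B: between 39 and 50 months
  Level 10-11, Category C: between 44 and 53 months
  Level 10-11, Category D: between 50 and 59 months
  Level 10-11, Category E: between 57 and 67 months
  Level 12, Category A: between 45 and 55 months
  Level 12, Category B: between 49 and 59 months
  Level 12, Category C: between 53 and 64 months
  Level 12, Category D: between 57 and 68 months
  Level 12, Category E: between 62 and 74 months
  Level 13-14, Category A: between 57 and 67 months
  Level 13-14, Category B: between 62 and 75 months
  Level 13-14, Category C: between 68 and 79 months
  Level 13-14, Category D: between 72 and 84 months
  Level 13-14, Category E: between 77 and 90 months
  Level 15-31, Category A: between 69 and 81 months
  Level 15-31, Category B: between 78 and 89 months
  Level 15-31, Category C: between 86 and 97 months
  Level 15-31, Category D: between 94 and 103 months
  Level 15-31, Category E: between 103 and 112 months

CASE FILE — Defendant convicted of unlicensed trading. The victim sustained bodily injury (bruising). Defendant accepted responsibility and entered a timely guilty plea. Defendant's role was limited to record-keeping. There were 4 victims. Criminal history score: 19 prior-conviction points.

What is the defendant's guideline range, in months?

Base offense level for unlicensed trading: 10.
R1 does not apply.
R2 does not apply.
R3 applies: 10 − 3 = 7.
R4 applies (level before this adjustment is 7 < 10, so +1): 7 + 1 = 8.
R7 does not apply.
R8 applies: 8 − 3 = 5.
Final offense level: 5.
Criminal history: 19 prior points → Category E (17+).
Level 5 falls in the 3-7 band.
Grid: Level 3-7 × Category E = 43-52 months.

43-52 months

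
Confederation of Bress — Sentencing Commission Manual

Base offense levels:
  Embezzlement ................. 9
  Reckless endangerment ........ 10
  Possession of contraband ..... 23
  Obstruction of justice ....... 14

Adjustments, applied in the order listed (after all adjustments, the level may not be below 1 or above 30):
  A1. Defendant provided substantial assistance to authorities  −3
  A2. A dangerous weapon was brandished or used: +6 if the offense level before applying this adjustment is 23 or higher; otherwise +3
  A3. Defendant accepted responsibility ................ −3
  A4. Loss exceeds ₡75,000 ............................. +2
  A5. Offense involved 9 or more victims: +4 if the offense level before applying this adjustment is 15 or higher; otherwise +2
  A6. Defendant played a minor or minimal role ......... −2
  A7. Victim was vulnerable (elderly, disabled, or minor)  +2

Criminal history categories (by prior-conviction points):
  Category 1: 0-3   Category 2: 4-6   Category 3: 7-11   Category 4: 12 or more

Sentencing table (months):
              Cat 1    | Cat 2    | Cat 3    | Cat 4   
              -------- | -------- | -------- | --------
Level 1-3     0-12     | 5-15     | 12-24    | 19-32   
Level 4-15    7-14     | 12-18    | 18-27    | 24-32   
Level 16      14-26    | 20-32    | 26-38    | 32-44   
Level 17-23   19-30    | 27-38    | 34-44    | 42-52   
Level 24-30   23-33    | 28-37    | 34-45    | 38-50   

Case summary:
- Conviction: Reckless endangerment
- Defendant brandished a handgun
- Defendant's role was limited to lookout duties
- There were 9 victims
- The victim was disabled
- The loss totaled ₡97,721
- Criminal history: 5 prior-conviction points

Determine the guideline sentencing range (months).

27-38 months

Base offense level for reckless endangerment: 10.
A2 applies (level before this adjustment is 10 < 23, so +3): 10 + 3 = 13.
A4 applies: 13 + 2 = 15.
A5 applies (level before this adjustment is 15 ≥ 15, so +4): 15 + 4 = 19.
A6 applies: 19 − 2 = 17.
A7 applies: 17 + 2 = 19.
Final offense level: 19.
Criminal history: 5 prior points → Category 2 (4-6).
Level 19 falls in the 17-23 band.
Grid: Level 17-23 × Category 2 = 27-38 months.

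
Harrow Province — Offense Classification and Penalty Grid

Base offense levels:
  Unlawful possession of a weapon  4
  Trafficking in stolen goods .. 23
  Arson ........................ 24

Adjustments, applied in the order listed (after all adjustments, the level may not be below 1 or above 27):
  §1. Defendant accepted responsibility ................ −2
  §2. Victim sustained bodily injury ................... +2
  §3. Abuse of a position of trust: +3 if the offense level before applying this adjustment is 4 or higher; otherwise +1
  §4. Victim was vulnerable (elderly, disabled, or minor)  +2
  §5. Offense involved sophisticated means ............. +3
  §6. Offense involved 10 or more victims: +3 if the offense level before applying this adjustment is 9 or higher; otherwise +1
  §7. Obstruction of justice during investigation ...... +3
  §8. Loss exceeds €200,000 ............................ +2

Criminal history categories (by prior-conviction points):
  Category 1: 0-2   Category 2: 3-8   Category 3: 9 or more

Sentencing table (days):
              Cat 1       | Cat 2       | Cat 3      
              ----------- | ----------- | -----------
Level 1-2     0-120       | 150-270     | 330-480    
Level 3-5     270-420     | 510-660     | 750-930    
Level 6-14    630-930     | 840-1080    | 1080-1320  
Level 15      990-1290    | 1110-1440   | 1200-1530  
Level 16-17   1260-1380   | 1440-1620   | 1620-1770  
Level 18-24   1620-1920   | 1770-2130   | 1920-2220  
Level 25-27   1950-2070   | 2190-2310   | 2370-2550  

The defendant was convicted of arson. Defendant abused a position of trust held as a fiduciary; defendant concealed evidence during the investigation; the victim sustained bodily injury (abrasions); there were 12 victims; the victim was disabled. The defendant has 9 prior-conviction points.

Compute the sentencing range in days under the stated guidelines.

2370-2550 days

Base offense level for arson: 24.
§1 does not apply.
§2 applies: 24 + 2 = 26.
§3 applies (level before this adjustment is 26 ≥ 4, so +3): 26 + 3 = 29.
§4 applies: 29 + 2 = 31.
§5 does not apply.
§6 applies (level before this adjustment is 31 ≥ 9, so +3): 31 + 3 = 34.
§7 applies: 34 + 3 = 37.
Level 37 exceeds the maximum of 27; capped at 27.
Final offense level: 27.
Criminal history: 9 prior points → Category 3 (9+).
Level 27 falls in the 25-27 band.
Grid: Level 25-27 × Category 3 = 2370-2550 days.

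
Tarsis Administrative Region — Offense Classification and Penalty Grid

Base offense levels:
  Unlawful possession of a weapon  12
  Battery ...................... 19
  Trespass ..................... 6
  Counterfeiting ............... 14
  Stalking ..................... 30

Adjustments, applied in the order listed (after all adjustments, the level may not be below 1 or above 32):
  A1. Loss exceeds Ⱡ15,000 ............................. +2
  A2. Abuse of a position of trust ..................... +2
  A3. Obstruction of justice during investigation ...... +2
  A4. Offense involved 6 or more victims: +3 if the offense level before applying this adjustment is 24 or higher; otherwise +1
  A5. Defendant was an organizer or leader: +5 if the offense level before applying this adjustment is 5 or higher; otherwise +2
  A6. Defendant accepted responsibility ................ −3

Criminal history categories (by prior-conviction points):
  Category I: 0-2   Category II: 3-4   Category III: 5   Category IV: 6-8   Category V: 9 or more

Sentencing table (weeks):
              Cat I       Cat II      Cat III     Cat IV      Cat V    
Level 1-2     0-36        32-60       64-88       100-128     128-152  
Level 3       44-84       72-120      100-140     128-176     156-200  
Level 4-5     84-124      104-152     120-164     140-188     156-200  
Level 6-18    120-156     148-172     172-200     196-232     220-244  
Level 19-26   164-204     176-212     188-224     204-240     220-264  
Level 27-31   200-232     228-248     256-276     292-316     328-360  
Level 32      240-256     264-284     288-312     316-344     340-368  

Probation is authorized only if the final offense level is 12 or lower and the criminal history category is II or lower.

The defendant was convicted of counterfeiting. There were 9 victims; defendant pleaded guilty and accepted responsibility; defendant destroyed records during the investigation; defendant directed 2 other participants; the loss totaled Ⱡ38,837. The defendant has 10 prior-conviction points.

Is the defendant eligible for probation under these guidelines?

Base offense level for counterfeiting: 14.
A1 applies: 14 + 2 = 16.
A3 applies: 16 + 2 = 18.
A4 applies (level before this adjustment is 18 < 24, so +1): 18 + 1 = 19.
A5 applies (level before this adjustment is 19 ≥ 5, so +5): 19 + 5 = 24.
A6 applies: 24 − 3 = 21.
Final offense level: 21.
Criminal history: 10 prior points → Category V (9+).
Level 21 falls in the 19-26 band.
Grid: Level 19-26 × Category V = 220-264 weeks.
Probation check: level 21 > 12 and category V > II → not eligible.

No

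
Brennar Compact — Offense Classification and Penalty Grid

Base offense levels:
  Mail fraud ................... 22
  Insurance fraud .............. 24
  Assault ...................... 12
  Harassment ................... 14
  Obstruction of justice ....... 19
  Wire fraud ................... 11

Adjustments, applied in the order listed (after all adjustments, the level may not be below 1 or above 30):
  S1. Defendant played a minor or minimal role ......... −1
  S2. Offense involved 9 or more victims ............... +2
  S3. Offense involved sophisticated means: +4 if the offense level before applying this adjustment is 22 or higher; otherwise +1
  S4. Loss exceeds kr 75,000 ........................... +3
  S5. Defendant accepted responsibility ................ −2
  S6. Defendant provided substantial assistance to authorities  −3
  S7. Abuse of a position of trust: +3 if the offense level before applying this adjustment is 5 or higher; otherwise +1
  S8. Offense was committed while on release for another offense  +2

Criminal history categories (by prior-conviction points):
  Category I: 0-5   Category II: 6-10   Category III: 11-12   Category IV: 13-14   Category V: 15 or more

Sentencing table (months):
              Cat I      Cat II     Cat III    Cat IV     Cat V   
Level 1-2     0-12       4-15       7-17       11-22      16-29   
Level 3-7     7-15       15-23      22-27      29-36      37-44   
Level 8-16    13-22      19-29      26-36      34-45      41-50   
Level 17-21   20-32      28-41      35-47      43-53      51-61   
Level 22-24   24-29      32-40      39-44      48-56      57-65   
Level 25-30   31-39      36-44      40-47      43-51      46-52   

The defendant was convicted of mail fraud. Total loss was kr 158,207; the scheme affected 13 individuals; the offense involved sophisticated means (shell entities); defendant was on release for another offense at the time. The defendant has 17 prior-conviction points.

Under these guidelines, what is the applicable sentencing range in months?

Base offense level for mail fraud: 22.
S2 applies: 22 + 2 = 24.
S3 applies (level before this adjustment is 24 ≥ 22, so +4): 24 + 4 = 28.
S4 applies: 28 + 3 = 31.
S5 does not apply.
S8 applies: 31 + 2 = 33.
Level 33 exceeds the maximum of 30; capped at 30.
Final offense level: 30.
Criminal history: 17 prior points → Category V (15+).
Level 30 falls in the 25-30 band.
Grid: Level 25-30 × Category V = 46-52 months.

46-52 months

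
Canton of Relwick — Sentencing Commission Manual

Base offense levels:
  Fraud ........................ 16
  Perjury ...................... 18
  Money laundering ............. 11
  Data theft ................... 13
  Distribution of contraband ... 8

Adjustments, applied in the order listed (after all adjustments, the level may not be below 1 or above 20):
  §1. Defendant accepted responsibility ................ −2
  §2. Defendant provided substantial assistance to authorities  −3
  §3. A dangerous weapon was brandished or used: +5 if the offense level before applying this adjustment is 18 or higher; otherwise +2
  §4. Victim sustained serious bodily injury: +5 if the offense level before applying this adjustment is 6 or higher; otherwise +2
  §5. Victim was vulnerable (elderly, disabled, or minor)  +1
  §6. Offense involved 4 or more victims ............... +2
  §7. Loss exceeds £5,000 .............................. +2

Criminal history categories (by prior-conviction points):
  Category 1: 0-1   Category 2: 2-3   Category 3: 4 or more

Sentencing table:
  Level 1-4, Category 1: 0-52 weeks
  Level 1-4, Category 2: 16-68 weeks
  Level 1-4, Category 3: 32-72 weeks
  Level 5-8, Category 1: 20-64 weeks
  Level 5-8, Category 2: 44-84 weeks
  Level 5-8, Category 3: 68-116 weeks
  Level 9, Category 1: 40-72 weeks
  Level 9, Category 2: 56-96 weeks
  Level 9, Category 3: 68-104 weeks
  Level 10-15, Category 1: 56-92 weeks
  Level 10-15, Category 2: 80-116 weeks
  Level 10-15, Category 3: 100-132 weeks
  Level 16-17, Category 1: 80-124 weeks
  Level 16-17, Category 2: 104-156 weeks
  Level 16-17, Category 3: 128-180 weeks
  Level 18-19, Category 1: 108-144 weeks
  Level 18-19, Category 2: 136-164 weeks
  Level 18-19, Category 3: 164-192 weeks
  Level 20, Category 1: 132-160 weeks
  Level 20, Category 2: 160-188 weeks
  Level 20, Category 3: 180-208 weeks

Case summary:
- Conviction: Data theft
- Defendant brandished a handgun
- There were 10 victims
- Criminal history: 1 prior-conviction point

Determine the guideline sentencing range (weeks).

Base offense level for data theft: 13.
§2 does not apply.
§3 applies (level before this adjustment is 13 < 18, so +2): 13 + 2 = 15.
§4 does not apply.
§6 applies: 15 + 2 = 17.
Final offense level: 17.
Criminal history: 1 prior point → Category 1 (0-1).
Level 17 falls in the 16-17 band.
Grid: Level 16-17 × Category 1 = 80-124 weeks.

80-124 weeks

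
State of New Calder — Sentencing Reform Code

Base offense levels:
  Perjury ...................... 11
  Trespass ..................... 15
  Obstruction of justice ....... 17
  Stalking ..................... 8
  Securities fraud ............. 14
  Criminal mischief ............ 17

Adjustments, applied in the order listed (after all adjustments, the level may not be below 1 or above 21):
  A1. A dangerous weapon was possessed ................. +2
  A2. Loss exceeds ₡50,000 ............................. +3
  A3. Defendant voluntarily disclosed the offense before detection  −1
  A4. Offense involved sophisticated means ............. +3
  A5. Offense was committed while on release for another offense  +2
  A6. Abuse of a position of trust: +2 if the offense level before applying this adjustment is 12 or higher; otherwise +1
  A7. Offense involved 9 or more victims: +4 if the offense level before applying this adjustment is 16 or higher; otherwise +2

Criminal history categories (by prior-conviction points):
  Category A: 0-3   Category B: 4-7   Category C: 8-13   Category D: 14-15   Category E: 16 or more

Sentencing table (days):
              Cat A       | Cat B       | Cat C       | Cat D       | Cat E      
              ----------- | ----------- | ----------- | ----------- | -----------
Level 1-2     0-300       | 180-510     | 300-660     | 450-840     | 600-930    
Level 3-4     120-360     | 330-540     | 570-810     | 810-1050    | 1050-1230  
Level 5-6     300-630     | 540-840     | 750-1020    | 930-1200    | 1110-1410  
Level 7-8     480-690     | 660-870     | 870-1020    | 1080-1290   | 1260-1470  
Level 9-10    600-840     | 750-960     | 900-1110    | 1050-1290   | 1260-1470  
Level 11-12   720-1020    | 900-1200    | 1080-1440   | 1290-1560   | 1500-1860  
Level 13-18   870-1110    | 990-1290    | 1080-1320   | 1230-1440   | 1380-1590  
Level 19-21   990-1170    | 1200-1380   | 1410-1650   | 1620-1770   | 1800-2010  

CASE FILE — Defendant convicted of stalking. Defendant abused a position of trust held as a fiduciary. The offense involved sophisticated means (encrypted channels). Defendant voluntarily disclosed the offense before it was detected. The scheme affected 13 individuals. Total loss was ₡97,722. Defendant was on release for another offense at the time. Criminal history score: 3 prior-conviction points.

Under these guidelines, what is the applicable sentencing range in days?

Base offense level for stalking: 8.
A2 applies: 8 + 3 = 11.
A3 applies: 11 − 1 = 10.
A4 applies: 10 + 3 = 13.
A5 applies: 13 + 2 = 15.
A6 applies (level before this adjustment is 15 ≥ 12, so +2): 15 + 2 = 17.
A7 applies (level before this adjustment is 17 ≥ 16, so +4): 17 + 4 = 21.
Final offense level: 21.
Criminal history: 3 prior points → Category A (0-3).
Level 21 falls in the 19-21 band.
Grid: Level 19-21 × Category A = 990-1170 days.

990-1170 days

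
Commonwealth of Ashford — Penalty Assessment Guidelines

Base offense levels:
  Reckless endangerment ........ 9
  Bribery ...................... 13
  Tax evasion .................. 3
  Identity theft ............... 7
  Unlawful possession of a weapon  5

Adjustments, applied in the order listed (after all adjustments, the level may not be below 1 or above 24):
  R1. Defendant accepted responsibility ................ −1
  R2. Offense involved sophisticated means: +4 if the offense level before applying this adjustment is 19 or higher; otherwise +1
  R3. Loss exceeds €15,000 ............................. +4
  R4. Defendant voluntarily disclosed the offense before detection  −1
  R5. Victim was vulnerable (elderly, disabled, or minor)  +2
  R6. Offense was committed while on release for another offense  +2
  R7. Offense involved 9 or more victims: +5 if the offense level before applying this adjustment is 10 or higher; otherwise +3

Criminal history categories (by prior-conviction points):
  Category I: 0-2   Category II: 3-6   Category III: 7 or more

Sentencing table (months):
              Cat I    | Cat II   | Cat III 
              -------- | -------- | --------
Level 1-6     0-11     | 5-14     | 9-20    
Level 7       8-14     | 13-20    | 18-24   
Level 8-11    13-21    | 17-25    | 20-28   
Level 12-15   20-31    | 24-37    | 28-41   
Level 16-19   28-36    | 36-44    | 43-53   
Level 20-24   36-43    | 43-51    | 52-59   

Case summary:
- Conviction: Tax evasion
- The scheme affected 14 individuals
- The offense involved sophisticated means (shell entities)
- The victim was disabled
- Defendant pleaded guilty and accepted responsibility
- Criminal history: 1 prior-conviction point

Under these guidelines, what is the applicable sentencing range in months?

13-21 months

Base offense level for tax evasion: 3.
R1 applies: 3 − 1 = 2.
R2 applies (level before this adjustment is 2 < 19, so +1): 2 + 1 = 3.
R3 does not apply.
R5 applies: 3 + 2 = 5.
R7 applies (level before this adjustment is 5 < 10, so +3): 5 + 3 = 8.
Final offense level: 8.
Criminal history: 1 prior point → Category I (0-2).
Level 8 falls in the 8-11 band.
Grid: Level 8-11 × Category I = 13-21 months.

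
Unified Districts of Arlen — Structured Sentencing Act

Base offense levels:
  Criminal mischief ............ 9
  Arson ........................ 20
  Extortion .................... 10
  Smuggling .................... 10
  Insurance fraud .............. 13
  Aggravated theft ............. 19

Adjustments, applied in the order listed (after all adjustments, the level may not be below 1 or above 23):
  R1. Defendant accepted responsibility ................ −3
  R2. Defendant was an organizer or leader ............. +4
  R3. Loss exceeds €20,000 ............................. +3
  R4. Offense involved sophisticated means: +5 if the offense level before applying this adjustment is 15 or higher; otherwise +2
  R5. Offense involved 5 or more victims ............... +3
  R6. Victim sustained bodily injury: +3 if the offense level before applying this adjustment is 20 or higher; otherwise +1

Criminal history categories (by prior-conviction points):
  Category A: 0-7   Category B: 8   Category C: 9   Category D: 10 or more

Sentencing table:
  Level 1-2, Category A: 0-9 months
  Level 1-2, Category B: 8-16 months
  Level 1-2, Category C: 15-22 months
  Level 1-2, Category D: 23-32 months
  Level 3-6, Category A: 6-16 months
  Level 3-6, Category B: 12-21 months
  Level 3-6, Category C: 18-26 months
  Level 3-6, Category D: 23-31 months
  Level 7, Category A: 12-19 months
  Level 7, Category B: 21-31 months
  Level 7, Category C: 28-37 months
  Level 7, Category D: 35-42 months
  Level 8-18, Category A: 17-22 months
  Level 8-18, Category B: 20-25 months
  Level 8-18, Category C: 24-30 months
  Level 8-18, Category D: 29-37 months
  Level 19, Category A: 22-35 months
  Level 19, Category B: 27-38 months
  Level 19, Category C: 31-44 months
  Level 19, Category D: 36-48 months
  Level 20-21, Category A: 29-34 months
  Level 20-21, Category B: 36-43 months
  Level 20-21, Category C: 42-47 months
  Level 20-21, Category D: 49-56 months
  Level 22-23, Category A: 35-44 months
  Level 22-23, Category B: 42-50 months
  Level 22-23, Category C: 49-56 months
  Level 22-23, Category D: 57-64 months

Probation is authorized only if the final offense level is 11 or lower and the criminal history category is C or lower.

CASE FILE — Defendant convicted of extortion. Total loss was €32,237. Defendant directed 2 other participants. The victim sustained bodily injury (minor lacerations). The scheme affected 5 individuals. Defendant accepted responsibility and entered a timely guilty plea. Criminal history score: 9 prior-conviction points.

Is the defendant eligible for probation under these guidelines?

Base offense level for extortion: 10.
R1 applies: 10 − 3 = 7.
R2 applies: 7 + 4 = 11.
R3 applies: 11 + 3 = 14.
R5 applies: 14 + 3 = 17.
R6 applies (level before this adjustment is 17 < 20, so +1): 17 + 1 = 18.
Final offense level: 18.
Criminal history: 9 prior points → Category C (9).
Level 18 falls in the 8-18 band.
Grid: Level 8-18 × Category C = 24-30 months.
Probation check: level 18 > 11 and category C ≤ C → not eligible.

No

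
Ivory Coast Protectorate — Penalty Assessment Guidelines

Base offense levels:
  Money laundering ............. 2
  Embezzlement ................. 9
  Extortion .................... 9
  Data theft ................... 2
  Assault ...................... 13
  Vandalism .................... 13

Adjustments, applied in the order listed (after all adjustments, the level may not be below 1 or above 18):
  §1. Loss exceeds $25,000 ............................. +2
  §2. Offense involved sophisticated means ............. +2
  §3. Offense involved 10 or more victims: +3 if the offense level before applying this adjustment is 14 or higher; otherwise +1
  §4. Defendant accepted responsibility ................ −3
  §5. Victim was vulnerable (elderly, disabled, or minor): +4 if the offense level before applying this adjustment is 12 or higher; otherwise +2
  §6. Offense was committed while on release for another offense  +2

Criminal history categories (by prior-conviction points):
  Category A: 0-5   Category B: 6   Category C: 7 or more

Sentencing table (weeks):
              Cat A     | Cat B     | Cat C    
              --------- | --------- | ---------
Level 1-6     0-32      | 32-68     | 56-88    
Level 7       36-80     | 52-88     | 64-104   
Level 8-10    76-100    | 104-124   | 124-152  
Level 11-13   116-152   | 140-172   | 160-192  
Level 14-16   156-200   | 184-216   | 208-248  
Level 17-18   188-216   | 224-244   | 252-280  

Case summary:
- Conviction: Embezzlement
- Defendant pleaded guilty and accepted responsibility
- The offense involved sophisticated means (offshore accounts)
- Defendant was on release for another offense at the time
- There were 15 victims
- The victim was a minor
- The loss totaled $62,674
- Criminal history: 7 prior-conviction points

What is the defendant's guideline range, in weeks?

Base offense level for embezzlement: 9.
§1 applies: 9 + 2 = 11.
§2 applies: 11 + 2 = 13.
§3 applies (level before this adjustment is 13 < 14, so +1): 13 + 1 = 14.
§4 applies: 14 − 3 = 11.
§5 applies (level before this adjustment is 11 < 12, so +2): 11 + 2 = 13.
§6 applies: 13 + 2 = 15.
Final offense level: 15.
Criminal history: 7 prior points → Category C (7+).
Level 15 falls in the 14-16 band.
Grid: Level 14-16 × Category C = 208-248 weeks.

208-248 weeks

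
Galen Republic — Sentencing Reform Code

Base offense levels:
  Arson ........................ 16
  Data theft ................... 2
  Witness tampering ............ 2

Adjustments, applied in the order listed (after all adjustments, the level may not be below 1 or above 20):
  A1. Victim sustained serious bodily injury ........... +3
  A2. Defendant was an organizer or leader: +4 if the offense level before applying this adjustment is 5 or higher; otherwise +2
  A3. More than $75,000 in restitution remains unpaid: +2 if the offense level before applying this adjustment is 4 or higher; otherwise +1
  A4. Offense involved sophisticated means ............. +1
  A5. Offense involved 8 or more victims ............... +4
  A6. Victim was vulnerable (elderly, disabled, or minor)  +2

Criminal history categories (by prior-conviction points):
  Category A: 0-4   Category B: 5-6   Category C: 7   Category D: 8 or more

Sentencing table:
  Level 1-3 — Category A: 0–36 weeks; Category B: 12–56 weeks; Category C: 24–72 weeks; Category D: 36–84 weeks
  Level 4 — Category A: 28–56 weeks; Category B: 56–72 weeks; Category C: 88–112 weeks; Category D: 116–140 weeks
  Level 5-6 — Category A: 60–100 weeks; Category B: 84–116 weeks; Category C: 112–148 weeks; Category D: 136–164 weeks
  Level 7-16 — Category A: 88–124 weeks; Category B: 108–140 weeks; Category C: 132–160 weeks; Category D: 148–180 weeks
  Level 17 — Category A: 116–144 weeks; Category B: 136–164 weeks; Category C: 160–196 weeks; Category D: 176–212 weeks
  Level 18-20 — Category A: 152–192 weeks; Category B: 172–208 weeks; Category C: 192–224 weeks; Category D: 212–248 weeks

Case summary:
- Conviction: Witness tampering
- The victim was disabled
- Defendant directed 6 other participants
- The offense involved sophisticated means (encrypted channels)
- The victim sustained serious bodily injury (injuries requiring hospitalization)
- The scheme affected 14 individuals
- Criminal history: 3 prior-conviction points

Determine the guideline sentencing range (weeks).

Base offense level for witness tampering: 2.
A1 applies: 2 + 3 = 5.
A2 applies (level before this adjustment is 5 ≥ 5, so +4): 5 + 4 = 9.
A4 applies: 9 + 1 = 10.
A5 applies: 10 + 4 = 14.
A6 applies: 14 + 2 = 16.
Final offense level: 16.
Criminal history: 3 prior points → Category A (0-4).
Level 16 falls in the 7-16 band.
Grid: Level 7-16 × Category A = 88-124 weeks.

88-124 weeks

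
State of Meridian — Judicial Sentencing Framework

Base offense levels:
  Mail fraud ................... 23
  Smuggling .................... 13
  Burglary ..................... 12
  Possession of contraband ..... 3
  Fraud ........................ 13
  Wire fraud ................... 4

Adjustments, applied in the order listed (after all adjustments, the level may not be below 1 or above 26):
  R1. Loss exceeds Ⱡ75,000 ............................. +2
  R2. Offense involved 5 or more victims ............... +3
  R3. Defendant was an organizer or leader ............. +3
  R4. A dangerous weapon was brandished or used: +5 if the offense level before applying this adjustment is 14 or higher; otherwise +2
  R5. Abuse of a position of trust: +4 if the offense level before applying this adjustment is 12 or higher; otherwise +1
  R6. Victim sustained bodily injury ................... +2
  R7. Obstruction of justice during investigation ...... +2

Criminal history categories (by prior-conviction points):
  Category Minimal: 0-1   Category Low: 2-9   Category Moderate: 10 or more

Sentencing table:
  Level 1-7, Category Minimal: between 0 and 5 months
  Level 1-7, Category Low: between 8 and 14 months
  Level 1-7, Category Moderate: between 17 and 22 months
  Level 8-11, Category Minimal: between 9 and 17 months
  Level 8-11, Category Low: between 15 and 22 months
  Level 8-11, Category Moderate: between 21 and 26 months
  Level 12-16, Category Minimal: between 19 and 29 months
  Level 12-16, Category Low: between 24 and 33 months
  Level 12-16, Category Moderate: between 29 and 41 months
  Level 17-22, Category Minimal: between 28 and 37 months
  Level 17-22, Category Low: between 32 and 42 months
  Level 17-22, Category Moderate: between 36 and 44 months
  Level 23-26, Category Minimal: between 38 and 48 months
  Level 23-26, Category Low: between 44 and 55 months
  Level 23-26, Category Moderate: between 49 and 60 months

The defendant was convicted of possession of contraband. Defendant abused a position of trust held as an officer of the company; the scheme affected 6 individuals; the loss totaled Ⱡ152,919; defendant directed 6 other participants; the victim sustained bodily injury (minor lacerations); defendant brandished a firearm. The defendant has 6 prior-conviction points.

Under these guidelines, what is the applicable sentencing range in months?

Base offense level for possession of contraband: 3.
R1 applies: 3 + 2 = 5.
R2 applies: 5 + 3 = 8.
R3 applies: 8 + 3 = 11.
R4 applies (level before this adjustment is 11 < 14, so +2): 11 + 2 = 13.
R5 applies (level before this adjustment is 13 ≥ 12, so +4): 13 + 4 = 17.
R6 applies: 17 + 2 = 19.
R7 does not apply.
Final offense level: 19.
Criminal history: 6 prior points → Category Low (2-9).
Level 19 falls in the 17-22 band.
Grid: Level 17-22 × Category Low = 32-42 months.

32-42 months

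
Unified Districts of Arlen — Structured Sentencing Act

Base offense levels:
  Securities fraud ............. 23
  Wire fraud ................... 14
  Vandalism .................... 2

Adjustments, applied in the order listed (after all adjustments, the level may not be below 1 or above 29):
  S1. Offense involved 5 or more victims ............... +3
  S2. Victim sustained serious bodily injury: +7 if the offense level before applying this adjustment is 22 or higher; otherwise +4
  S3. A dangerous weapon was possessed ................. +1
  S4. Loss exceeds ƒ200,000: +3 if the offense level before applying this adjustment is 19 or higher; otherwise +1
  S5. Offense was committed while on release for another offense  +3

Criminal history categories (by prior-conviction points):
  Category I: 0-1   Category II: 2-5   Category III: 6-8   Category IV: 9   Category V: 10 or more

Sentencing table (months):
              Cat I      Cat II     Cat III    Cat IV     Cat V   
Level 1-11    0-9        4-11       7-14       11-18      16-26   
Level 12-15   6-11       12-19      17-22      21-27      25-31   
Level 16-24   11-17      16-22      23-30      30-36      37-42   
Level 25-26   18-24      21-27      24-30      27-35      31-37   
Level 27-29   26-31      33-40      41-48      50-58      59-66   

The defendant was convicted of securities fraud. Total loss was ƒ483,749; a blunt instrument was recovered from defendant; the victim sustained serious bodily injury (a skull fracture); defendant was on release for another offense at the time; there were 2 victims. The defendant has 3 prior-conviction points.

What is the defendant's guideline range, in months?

Base offense level for securities fraud: 23.
S2 applies (level before this adjustment is 23 ≥ 22, so +7): 23 + 7 = 30.
S3 applies: 30 + 1 = 31.
S4 applies (level before this adjustment is 31 ≥ 19, so +3): 31 + 3 = 34.
S5 applies: 34 + 3 = 37.
Level 37 exceeds the maximum of 29; capped at 29.
Final offense level: 29.
Criminal history: 3 prior points → Category II (2-5).
Level 29 falls in the 27-29 band.
Grid: Level 27-29 × Category II = 33-40 months.

33-40 months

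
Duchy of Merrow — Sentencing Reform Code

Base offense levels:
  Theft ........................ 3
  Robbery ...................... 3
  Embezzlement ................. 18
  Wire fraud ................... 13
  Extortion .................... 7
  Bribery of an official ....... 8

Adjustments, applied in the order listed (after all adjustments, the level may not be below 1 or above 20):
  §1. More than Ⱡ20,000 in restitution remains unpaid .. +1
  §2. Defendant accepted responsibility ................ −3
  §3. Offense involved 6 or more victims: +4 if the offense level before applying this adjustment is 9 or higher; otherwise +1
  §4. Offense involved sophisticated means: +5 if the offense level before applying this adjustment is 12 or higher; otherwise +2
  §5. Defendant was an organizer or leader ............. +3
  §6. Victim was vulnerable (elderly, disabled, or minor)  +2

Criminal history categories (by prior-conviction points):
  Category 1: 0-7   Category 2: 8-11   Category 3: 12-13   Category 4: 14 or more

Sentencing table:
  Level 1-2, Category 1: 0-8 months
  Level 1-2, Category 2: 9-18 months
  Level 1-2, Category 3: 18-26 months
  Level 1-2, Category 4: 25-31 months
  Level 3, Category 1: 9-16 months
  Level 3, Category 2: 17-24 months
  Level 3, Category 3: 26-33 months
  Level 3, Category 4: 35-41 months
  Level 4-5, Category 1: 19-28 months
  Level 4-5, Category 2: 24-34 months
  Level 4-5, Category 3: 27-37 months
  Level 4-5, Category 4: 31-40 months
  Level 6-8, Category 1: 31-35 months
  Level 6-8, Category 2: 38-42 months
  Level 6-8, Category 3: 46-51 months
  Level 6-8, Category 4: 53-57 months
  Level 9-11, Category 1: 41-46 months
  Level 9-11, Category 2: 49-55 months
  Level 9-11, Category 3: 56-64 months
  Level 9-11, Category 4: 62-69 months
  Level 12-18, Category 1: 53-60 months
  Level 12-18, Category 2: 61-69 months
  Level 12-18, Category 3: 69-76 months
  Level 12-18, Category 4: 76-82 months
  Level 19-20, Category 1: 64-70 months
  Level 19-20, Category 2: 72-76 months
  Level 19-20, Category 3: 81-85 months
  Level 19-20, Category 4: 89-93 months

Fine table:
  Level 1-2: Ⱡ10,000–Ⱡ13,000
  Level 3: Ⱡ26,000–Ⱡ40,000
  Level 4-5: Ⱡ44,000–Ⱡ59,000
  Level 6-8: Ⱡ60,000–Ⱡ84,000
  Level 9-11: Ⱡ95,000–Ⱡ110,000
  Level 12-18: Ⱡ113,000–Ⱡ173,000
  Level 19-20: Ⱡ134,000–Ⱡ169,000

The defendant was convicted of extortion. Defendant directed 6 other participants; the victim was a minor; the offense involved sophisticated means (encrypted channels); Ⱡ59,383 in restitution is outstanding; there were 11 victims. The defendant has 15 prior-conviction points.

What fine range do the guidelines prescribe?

Ⱡ113,000–Ⱡ173,000

Base offense level for extortion: 7.
§1 applies: 7 + 1 = 8.
§3 applies (level before this adjustment is 8 < 9, so +1): 8 + 1 = 9.
§4 applies (level before this adjustment is 9 < 12, so +2): 9 + 2 = 11.
§5 applies: 11 + 3 = 14.
§6 applies: 14 + 2 = 16.
Final offense level: 16.
Level 16 falls in the 12-18 band.
Fine table: Level 12-18 → Ⱡ113,000–Ⱡ173,000.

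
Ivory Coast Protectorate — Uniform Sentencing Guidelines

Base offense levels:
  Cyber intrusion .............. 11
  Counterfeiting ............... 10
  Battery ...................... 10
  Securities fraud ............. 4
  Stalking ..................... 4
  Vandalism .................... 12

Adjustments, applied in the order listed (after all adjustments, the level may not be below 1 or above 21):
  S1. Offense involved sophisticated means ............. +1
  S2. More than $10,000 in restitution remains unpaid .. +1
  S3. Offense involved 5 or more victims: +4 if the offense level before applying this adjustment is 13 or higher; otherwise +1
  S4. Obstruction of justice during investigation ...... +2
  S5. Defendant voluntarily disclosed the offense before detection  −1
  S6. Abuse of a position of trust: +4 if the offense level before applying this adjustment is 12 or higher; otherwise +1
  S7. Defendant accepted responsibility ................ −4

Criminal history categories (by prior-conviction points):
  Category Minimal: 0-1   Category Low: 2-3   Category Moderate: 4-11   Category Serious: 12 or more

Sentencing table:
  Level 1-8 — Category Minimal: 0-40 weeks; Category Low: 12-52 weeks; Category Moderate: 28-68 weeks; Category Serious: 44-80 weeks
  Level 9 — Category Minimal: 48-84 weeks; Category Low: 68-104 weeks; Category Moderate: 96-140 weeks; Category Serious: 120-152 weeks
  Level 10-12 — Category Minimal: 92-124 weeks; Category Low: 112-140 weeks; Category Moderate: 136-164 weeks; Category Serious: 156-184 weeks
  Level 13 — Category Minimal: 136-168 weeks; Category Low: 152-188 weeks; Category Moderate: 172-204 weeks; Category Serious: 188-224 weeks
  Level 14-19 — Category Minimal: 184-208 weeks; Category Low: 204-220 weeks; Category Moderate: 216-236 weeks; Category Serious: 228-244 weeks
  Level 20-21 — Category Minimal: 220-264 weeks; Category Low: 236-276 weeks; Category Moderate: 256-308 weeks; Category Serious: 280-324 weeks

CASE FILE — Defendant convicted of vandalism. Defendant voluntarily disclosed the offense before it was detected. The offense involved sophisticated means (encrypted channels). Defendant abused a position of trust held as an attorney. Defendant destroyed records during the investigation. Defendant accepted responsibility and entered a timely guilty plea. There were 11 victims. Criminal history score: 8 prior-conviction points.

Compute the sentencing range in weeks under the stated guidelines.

216-236 weeks

Base offense level for vandalism: 12.
S1 applies: 12 + 1 = 13.
S3 applies (level before this adjustment is 13 ≥ 13, so +4): 13 + 4 = 17.
S4 applies: 17 + 2 = 19.
S5 applies: 19 − 1 = 18.
S6 applies (level before this adjustment is 18 ≥ 12, so +4): 18 + 4 = 22.
S7 applies: 22 − 4 = 18.
Final offense level: 18.
Criminal history: 8 prior points → Category Moderate (4-11).
Level 18 falls in the 14-19 band.
Grid: Level 14-19 × Category Moderate = 216-236 weeks.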